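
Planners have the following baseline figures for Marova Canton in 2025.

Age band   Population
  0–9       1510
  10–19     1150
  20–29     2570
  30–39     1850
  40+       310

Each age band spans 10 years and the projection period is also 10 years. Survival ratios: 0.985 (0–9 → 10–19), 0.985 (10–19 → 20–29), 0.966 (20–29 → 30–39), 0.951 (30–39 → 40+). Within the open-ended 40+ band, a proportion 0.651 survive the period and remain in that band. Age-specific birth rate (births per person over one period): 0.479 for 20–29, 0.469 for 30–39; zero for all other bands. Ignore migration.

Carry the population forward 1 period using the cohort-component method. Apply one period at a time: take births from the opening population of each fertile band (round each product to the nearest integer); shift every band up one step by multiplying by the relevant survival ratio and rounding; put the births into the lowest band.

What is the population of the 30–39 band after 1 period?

Let group 1 be 0–9 through group 5 = 40+.
After projecting period 1:
Births: 2570 × 0.479 = 1231, 1850 × 0.469 = 868 → 2099
Group 2: 1510 × 0.985 = 1487
Group 3: 1150 × 0.985 = 1133
Group 4: 2570 × 0.966 = 2483
Group 5: 1850 × 0.951 + 310 × 0.651 = 1759 + 202 = 1961
Giving 2099 / 1487 / 1133 / 2483 / 1961.

2483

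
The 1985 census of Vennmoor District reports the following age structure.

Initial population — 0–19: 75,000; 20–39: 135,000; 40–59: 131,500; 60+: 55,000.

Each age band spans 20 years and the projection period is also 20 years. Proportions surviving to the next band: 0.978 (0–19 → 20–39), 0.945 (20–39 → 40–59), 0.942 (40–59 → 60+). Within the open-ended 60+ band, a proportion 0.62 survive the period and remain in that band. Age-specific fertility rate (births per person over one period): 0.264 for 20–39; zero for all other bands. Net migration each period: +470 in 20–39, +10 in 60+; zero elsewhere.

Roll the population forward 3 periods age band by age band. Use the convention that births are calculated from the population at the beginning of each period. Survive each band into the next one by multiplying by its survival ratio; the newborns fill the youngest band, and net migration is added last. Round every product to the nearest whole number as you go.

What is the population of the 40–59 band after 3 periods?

Period 1.
Births: 135000 × 0.264 = 35640
20–39: 75000 × 0.978 = 73350
40–59: 135000 × 0.945 = 127575
60+: 131500 × 0.942 + 55000 × 0.62 = 123873 + 34100 = 157973
Net migration: 20–39 + 470 → 73820; 60+ + 10 → 157983
End of period: [35640, 73820, 127575, 157983]
Period 2.
Births: 73820 × 0.264 = 19488
20–39: 35640 × 0.978 = 34856
40–59: 73820 × 0.945 = 69760
60+: 127575 × 0.942 + 157983 × 0.62 = 120176 + 97949 = 218125
Net migration: 20–39 + 470 → 35326; 60+ + 10 → 218135
End of period: [19488, 35326, 69760, 218135]
Period 3.
Births: 35326 × 0.264 = 9326
20–39: 19488 × 0.978 = 19059
40–59: 35326 × 0.945 = 33383
60+: 69760 × 0.942 + 218135 × 0.62 = 65714 + 135244 = 200958
Net migration: 20–39 + 470 → 19529; 60+ + 10 → 200968
End of period: [9326, 19529, 33383, 200968]

33383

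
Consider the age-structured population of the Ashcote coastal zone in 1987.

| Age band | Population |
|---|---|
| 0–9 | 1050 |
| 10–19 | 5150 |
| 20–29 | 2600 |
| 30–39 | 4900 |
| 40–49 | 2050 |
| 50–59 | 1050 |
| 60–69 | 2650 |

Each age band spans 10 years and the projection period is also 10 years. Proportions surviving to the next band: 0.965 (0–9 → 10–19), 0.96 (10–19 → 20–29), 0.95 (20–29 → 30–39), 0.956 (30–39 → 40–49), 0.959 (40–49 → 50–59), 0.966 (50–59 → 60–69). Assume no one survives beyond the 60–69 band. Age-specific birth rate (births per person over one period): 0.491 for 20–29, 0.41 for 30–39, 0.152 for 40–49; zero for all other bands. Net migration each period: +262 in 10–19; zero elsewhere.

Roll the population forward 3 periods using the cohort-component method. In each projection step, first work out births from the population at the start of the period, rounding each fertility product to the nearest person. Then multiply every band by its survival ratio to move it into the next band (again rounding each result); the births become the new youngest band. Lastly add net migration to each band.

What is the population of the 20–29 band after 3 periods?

Period 1:
Births: 2600 * 0.491 = 1277, 4900 * 0.41 = 2009, 2050 * 0.152 = 312 → 3598
10–19: 1050 * 0.965 = 1013
20–29: 5150 * 0.96 = 4944
30–39: 2600 * 0.95 = 2470
40–49: 4900 * 0.956 = 4684
50–59: 2050 * 0.959 = 1966
60–69: 1050 * 0.966 = 1014
Net migration: 10–19 + 262 → 1275
→ [3598, 1275, 4944, 2470, 4684, 1966, 1014]
Period 2:
Births: 4944 * 0.491 = 2428, 2470 * 0.41 = 1013, 4684 * 0.152 = 712 → 4153
10–19: 3598 * 0.965 = 3472
20–29: 1275 * 0.96 = 1224
30–39: 4944 * 0.95 = 4697
40–49: 2470 * 0.956 = 2361
50–59: 4684 * 0.959 = 4492
60–69: 1966 * 0.966 = 1899
Net migration: 10–19 + 262 → 3734
→ [4153, 3734, 1224, 4697, 2361, 4492, 1899]
Period 3:
Births: 1224 * 0.491 = 601, 4697 * 0.41 = 1926, 2361 * 0.152 = 359 → 2886
10–19: 4153 * 0.965 = 4008
20–29: 3734 * 0.96 = 3585
30–39: 1224 * 0.95 = 1163
40–49: 4697 * 0.956 = 4490
50–59: 2361 * 0.959 = 2264
60–69: 4492 * 0.966 = 4339
Net migration: 10–19 + 262 → 4270
→ [2886, 4270, 3585, 1163, 4490, 2264, 4339]

3585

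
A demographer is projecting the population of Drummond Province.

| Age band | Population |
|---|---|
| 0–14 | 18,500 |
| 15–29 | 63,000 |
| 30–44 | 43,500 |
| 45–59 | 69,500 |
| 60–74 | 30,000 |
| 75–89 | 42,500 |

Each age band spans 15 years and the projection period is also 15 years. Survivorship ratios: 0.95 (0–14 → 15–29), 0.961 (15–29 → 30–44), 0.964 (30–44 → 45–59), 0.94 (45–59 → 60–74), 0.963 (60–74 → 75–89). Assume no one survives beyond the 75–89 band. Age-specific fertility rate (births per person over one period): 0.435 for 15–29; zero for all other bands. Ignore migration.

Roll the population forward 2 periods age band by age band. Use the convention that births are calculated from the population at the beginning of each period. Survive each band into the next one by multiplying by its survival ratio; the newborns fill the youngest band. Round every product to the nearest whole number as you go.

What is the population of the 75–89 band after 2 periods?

Period 1:
Births: 63000 * 0.435 = 27405
15–29: 18500 * 0.95 = 17575
30–44: 63000 * 0.961 = 60543
45–59: 43500 * 0.964 = 41934
60–74: 69500 * 0.94 = 65330
75–89: 30000 * 0.963 = 28890
End of period: [27405, 17575, 60543, 41934, 65330, 28890]
Period 2:
Births: 17575 * 0.435 = 7645
15–29: 27405 * 0.95 = 26035
30–44: 17575 * 0.961 = 16890
45–59: 60543 * 0.964 = 58363
60–74: 41934 * 0.94 = 39418
75–89: 65330 * 0.963 = 62913
End of period: [7645, 26035, 16890, 58363, 39418, 62913]

62913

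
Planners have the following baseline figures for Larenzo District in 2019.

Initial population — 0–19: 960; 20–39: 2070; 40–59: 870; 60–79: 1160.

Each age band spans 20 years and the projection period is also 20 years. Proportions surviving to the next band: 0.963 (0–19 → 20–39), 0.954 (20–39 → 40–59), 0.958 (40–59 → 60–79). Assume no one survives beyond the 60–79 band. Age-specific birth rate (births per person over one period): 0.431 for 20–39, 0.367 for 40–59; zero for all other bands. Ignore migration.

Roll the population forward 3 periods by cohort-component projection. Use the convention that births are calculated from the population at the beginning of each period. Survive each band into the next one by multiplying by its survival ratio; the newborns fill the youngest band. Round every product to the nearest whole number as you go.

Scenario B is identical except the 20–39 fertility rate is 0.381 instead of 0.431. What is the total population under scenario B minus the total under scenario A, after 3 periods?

After projecting period 1:
Births: 2070 × 0.431 = 892, 870 × 0.367 = 319 — total 1211
20–39: 960 × 0.963 = 924
40–59: 2070 × 0.954 = 1975
60–79: 870 × 0.958 = 833
End of period: [1211, 924, 1975, 833]
After projecting period 2:
Births: 924 × 0.431 = 398, 1975 × 0.367 = 725 — total 1123
20–39: 1211 × 0.963 = 1166
40–59: 924 × 0.954 = 881
60–79: 1975 × 0.958 = 1892
End of period: [1123, 1166, 881, 1892]
After projecting period 3:
Births: 1166 × 0.431 = 503, 881 × 0.367 = 323 — total 826
20–39: 1123 × 0.963 = 1081
40–59: 1166 × 0.954 = 1112
60–79: 881 × 0.958 = 844
End of period: [826, 1081, 1112, 844]
Scenario A total after 3 periods: 3863
Scenario B projection —
After projecting period 1:
Births: 2070 × 0.381 = 789, 870 × 0.367 = 319 — total 1108
20–39: 960 × 0.963 = 924
40–59: 2070 × 0.954 = 1975
60–79: 870 × 0.958 = 833
End of period: [1108, 924, 1975, 833]
After projecting period 2:
Births: 924 × 0.381 = 352, 1975 × 0.367 = 725 — total 1077
20–39: 1108 × 0.963 = 1067
40–59: 924 × 0.954 = 881
60–79: 1975 × 0.958 = 1892
End of period: [1077, 1067, 881, 1892]
After projecting period 3:
Births: 1067 × 0.381 = 407, 881 × 0.367 = 323 — total 730
20–39: 1077 × 0.963 = 1037
40–59: 1067 × 0.954 = 1018
60–79: 881 × 0.958 = 844
End of period: [730, 1037, 1018, 844]
Scenario B total after 3 periods: 3629
Difference B − A = 3629 − 3863 = -234

-234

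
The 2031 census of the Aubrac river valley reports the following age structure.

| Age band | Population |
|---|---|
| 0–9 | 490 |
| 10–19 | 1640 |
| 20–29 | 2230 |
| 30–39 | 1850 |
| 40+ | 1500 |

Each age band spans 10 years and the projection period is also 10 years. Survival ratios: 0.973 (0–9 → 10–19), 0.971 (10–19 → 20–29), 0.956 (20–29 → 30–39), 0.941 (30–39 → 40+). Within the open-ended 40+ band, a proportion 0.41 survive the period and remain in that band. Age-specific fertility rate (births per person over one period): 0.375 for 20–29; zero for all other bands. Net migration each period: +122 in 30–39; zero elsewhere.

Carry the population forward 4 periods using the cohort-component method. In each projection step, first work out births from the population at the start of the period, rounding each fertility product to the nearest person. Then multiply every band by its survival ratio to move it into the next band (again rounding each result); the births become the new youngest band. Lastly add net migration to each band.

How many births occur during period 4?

Period 1.
Births: 2230 * 0.375 = 836
10–19: 490 * 0.973 = 477
20–29: 1640 * 0.971 = 1592
30–39: 2230 * 0.956 = 2132
40+: 1850 * 0.941 + 1500 * 0.41 = 1741 + 615 = 2356
Net migration: 30–39 + 122 → 2254
Giving 836 / 477 / 1592 / 2254 / 2356.
Period 2.
Births: 1592 * 0.375 = 597
10–19: 836 * 0.973 = 813
20–29: 477 * 0.971 = 463
30–39: 1592 * 0.956 = 1522
40+: 2254 * 0.941 + 2356 * 0.41 = 2121 + 966 = 3087
Net migration: 30–39 + 122 → 1644
Giving 597 / 813 / 463 / 1644 / 3087.
Period 3.
Births: 463 * 0.375 = 174
10–19: 597 * 0.973 = 581
20–29: 813 * 0.971 = 789
30–39: 463 * 0.956 = 443
40+: 1644 * 0.941 + 3087 * 0.41 = 1547 + 1266 = 2813
Net migration: 30–39 + 122 → 565
Giving 174 / 581 / 789 / 565 / 2813.
Period 4.
Births: 789 * 0.375 = 296
10–19: 174 * 0.973 = 169
20–29: 581 * 0.971 = 564
30–39: 789 * 0.956 = 754
40+: 565 * 0.941 + 2813 * 0.41 = 532 + 1153 = 1685
Net migration: 30–39 + 122 → 876
Giving 296 / 169 / 564 / 876 / 1685.

296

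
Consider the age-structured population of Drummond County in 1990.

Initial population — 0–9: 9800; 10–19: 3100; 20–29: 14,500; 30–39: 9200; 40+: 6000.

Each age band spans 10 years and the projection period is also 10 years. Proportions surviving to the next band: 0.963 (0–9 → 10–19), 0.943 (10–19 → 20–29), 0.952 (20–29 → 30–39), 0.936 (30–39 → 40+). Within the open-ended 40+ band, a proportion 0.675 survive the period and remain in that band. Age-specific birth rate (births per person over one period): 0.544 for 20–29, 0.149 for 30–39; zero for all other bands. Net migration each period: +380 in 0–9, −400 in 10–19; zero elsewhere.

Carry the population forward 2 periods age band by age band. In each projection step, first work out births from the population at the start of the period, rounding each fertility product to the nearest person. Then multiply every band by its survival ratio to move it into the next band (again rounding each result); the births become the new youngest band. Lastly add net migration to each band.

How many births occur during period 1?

9259

(Bands numbered youngest = 1 to oldest = 5.)
After projecting period 1:
Births: 14500 * 0.544 = 7888 ; 9200 * 0.149 = 1371 ⇒ total 9259
Band 2: 9800 * 0.963 = 9437
Band 3: 3100 * 0.943 = 2923
Band 4: 14500 * 0.952 = 13804
Band 5: 9200 * 0.936 + 6000 * 0.675 = 8611 + 4050 = 12661
Net migration: Band 1 + 380 → 9639; Band 2 − 400 → 9037
End of period: [9639, 9037, 2923, 13804, 12661]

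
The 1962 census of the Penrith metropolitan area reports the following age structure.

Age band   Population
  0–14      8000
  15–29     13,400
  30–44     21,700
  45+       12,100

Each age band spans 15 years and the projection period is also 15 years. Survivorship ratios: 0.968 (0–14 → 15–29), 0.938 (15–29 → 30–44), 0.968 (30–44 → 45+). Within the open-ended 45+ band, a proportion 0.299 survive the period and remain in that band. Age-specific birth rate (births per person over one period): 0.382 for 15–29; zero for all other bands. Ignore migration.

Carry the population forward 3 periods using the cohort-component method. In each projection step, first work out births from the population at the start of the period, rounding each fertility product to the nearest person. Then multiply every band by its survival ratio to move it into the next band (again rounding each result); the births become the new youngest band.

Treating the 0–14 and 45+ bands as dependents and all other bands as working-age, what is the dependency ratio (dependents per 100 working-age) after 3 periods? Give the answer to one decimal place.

196.6

Call the groups 1 to 4, youngest first.
Period 1:
Births: 13400 × 0.382 = 5119
Group 2: 8000 × 0.968 = 7744
Group 3: 13400 × 0.938 = 12569
Group 4: 21700 × 0.968 + 12100 × 0.299 = 21006 + 3618 = 24624
End of period: [5119, 7744, 12569, 24624]
Period 2:
Births: 7744 × 0.382 = 2958
Group 2: 5119 × 0.968 = 4955
Group 3: 7744 × 0.938 = 7264
Group 4: 12569 × 0.968 + 24624 × 0.299 = 12167 + 7363 = 19530
End of period: [2958, 4955, 7264, 19530]
Period 3:
Births: 4955 × 0.382 = 1893
Group 2: 2958 × 0.968 = 2863
Group 3: 4955 × 0.938 = 4648
Group 4: 7264 × 0.968 + 19530 × 0.299 = 7032 + 5839 = 12871
End of period: [1893, 2863, 4648, 12871]
Dependents (band 0–14 + band 45+) = 1893 + 12871 = 14764; working-age = 7511; ratio = 14764/7511 × 100 = 196.6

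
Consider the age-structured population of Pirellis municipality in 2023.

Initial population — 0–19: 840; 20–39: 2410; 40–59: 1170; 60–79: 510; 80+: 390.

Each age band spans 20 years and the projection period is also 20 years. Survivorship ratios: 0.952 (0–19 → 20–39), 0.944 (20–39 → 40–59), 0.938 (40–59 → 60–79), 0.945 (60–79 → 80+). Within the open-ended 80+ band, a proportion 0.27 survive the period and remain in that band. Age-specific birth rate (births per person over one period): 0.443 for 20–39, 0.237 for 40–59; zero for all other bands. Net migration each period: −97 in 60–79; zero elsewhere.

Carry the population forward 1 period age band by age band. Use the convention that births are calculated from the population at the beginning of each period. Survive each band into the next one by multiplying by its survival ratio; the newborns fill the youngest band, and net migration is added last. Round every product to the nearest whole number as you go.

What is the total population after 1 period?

6007

[period 1]
Births: 2410 × 0.443 = 1068, 1170 × 0.237 = 277 — total 1345
20–39: 840 × 0.952 = 800
40–59: 2410 × 0.944 = 2275
60–79: 1170 × 0.938 = 1097
80+: 510 × 0.945 + 390 × 0.27 = 482 + 105 = 587
Net migration: 60–79 − 97 → 1000
Population now: 0–19=1345, 20–39=800, 40–59=2275, 60–79=1000, 80+=587
Total after period 1: 1345 + 800 + 2275 + 1000 + 587 = 6007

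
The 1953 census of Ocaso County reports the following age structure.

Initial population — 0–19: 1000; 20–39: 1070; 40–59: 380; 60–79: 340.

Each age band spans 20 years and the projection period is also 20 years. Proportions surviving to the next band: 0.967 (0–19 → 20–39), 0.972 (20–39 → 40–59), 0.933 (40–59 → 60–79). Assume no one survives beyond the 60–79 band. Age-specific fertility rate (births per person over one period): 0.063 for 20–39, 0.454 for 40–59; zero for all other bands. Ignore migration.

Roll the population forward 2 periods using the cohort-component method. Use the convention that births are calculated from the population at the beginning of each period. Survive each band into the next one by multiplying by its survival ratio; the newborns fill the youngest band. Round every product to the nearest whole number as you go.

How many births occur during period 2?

Period 1.
Births: 1070 * 0.063 = 67 ; 380 * 0.454 = 173 — total 240
20–39: 1000 * 0.967 = 967
40–59: 1070 * 0.972 = 1040
60–79: 380 * 0.933 = 355
→ [240, 967, 1040, 355]
Period 2.
Births: 967 * 0.063 = 61 ; 1040 * 0.454 = 472 — total 533
20–39: 240 * 0.967 = 232
40–59: 967 * 0.972 = 940
60–79: 1040 * 0.933 = 970
→ [533, 232, 940, 970]

533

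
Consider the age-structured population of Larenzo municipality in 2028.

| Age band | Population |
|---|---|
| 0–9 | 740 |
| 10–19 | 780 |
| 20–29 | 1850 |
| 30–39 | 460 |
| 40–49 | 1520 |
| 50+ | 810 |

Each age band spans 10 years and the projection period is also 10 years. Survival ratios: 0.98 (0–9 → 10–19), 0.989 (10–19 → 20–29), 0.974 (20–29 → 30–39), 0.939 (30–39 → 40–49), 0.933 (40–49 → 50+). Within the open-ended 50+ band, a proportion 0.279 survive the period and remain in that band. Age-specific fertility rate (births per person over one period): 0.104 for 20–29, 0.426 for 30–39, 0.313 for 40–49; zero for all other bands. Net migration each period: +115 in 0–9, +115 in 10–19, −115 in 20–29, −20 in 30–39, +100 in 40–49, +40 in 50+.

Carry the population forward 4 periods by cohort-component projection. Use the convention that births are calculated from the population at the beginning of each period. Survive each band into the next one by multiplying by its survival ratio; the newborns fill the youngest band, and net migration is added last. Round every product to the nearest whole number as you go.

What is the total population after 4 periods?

5755

Numbering the groups 1..6 from youngest to oldest:
Period 1:
Births: 1850 * 0.104 = 192  |  460 * 0.426 = 196  |  1520 * 0.313 = 476 ⇒ total 864
Group 2: 740 * 0.98 = 725
Group 3: 780 * 0.989 = 771
Group 4: 1850 * 0.974 = 1802
Group 5: 460 * 0.939 = 432
Group 6: 1520 * 0.933 + 810 * 0.279 = 1418 + 226 = 1644
Net migration: Group 1 + 115 → 979; Group 2 + 115 → 840; Group 3 − 115 → 656; Group 4 − 20 → 1782; Group 5 + 100 → 532; Group 6 + 40 → 1684
End of period: [979, 840, 656, 1782, 532, 1684]
Period 2:
Births: 656 * 0.104 = 68  |  1782 * 0.426 = 759  |  532 * 0.313 = 167 ⇒ total 994
Group 2: 979 * 0.98 = 959
Group 3: 840 * 0.989 = 831
Group 4: 656 * 0.974 = 639
Group 5: 1782 * 0.939 = 1673
Group 6: 532 * 0.933 + 1684 * 0.279 = 496 + 470 = 966
Net migration: Group 1 + 115 → 1109; Group 2 + 115 → 1074; Group 3 − 115 → 716; Group 4 − 20 → 619; Group 5 + 100 → 1773; Group 6 + 40 → 1006
End of period: [1109, 1074, 716, 619, 1773, 1006]
Period 3:
Births: 716 * 0.104 = 74  |  619 * 0.426 = 264  |  1773 * 0.313 = 555 ⇒ total 893
Group 2: 1109 * 0.98 = 1087
Group 3: 1074 * 0.989 = 1062
Group 4: 716 * 0.974 = 697
Group 5: 619 * 0.939 = 581
Group 6: 1773 * 0.933 + 1006 * 0.279 = 1654 + 281 = 1935
Net migration: Group 1 + 115 → 1008; Group 2 + 115 → 1202; Group 3 − 115 → 947; Group 4 − 20 → 677; Group 5 + 100 → 681; Group 6 + 40 → 1975
End of period: [1008, 1202, 947, 677, 681, 1975]
Period 4:
Births: 947 * 0.104 = 98  |  677 * 0.426 = 288  |  681 * 0.313 = 213 ⇒ total 599
Group 2: 1008 * 0.98 = 988
Group 3: 1202 * 0.989 = 1189
Group 4: 947 * 0.974 = 922
Group 5: 677 * 0.939 = 636
Group 6: 681 * 0.933 + 1975 * 0.279 = 635 + 551 = 1186
Net migration: Group 1 + 115 → 714; Group 2 + 115 → 1103; Group 3 − 115 → 1074; Group 4 − 20 → 902; Group 5 + 100 → 736; Group 6 + 40 → 1226
End of period: [714, 1103, 1074, 902, 736, 1226]
Total after period 4: 714 + 1103 + 1074 + 902 + 736 + 1226 = 5755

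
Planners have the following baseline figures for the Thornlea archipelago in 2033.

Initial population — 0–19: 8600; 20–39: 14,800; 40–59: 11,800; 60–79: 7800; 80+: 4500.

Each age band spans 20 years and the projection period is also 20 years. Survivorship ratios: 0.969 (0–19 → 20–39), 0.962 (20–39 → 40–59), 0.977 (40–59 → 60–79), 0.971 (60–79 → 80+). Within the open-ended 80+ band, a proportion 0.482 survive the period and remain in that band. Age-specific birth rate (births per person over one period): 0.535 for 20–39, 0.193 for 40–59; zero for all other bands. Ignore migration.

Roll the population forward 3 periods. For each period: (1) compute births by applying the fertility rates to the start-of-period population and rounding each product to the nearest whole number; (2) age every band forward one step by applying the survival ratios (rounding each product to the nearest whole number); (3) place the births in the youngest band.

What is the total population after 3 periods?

(Groups numbered youngest = 1 to oldest = 5.)
— Period 1 —
Births: 14800 × 0.535 = 7918  |  11800 × 0.193 = 2277 — total 10195
Group 2: 8600 × 0.969 = 8333
Group 3: 14800 × 0.962 = 14238
Group 4: 11800 × 0.977 = 11529
Group 5: 7800 × 0.971 + 4500 × 0.482 = 7574 + 2169 = 9743
Population now: 0–19=10195, 20–39=8333, 40–59=14238, 60–79=11529, 80+=9743
— Period 2 —
Births: 8333 × 0.535 = 4458  |  14238 × 0.193 = 2748 — total 7206
Group 2: 10195 × 0.969 = 9879
Group 3: 8333 × 0.962 = 8016
Group 4: 14238 × 0.977 = 13911
Group 5: 11529 × 0.971 + 9743 × 0.482 = 11195 + 4696 = 15891
Population now: 0–19=7206, 20–39=9879, 40–59=8016, 60–79=13911, 80+=15891
— Period 3 —
Births: 9879 × 0.535 = 5285  |  8016 × 0.193 = 1547 — total 6832
Group 2: 7206 × 0.969 = 6983
Group 3: 9879 × 0.962 = 9504
Group 4: 8016 × 0.977 = 7832
Group 5: 13911 × 0.971 + 15891 × 0.482 = 13508 + 7659 = 21167
Population now: 0–19=6832, 20–39=6983, 40–59=9504, 60–79=7832, 80+=21167
Total after period 3: 6832 + 6983 + 9504 + 7832 + 21167 = 52318

52318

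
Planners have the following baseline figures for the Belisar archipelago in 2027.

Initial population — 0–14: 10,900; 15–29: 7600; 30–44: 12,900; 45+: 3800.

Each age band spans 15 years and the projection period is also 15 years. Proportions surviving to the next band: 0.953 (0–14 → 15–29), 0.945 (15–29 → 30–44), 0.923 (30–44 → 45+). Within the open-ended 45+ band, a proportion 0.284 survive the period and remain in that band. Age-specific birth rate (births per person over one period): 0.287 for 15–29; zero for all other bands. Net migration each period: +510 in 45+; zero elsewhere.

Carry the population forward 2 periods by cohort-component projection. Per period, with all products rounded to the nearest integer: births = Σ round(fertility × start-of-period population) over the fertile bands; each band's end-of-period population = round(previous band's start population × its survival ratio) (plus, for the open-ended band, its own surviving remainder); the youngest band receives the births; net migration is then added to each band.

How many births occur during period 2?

2981

[period 1]
Births: 7600 * 0.287 = 2181
15–29: 10900 * 0.953 = 10388
30–44: 7600 * 0.945 = 7182
45+: 12900 * 0.923 + 3800 * 0.284 = 11907 + 1079 = 12986
Net migration: 45+ + 510 → 13496
Giving 2181 / 10388 / 7182 / 13496.
[period 2]
Births: 10388 * 0.287 = 2981
15–29: 2181 * 0.953 = 2078
30–44: 10388 * 0.945 = 9817
45+: 7182 * 0.923 + 13496 * 0.284 = 6629 + 3833 = 10462
Net migration: 45+ + 510 → 10972
Giving 2981 / 2078 / 9817 / 10972.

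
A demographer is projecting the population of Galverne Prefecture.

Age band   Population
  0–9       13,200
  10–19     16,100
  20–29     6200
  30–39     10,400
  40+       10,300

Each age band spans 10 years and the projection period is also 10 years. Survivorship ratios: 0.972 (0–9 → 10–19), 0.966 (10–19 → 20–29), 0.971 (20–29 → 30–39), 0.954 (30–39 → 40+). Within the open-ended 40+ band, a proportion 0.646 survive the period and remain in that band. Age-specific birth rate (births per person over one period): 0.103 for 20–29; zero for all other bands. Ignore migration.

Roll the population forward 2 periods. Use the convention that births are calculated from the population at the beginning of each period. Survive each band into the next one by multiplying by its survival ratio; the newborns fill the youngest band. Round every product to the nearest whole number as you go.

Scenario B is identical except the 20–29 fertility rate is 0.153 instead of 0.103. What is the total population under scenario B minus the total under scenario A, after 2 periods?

1079

Period 1:
Births: 6200 * 0.103 = 639
10–19: 13200 * 0.972 = 12830
20–29: 16100 * 0.966 = 15553
30–39: 6200 * 0.971 = 6020
40+: 10400 * 0.954 + 10300 * 0.646 = 9922 + 6654 = 16576
Population now: 0–9=639, 10–19=12830, 20–29=15553, 30–39=6020, 40+=16576
Period 2:
Births: 15553 * 0.103 = 1602
10–19: 639 * 0.972 = 621
20–29: 12830 * 0.966 = 12394
30–39: 15553 * 0.971 = 15102
40+: 6020 * 0.954 + 16576 * 0.646 = 5743 + 10708 = 16451
Population now: 0–9=1602, 10–19=621, 20–29=12394, 30–39=15102, 40+=16451
Scenario A total after 2 periods: 46170
Scenario B projection —
Period 1:
Births: 6200 * 0.153 = 949
10–19: 13200 * 0.972 = 12830
20–29: 16100 * 0.966 = 15553
30–39: 6200 * 0.971 = 6020
40+: 10400 * 0.954 + 10300 * 0.646 = 9922 + 6654 = 16576
Population now: 0–9=949, 10–19=12830, 20–29=15553, 30–39=6020, 40+=16576
Period 2:
Births: 15553 * 0.153 = 2380
10–19: 949 * 0.972 = 922
20–29: 12830 * 0.966 = 12394
30–39: 15553 * 0.971 = 15102
40+: 6020 * 0.954 + 16576 * 0.646 = 5743 + 10708 = 16451
Population now: 0–9=2380, 10–19=922, 20–29=12394, 30–39=15102, 40+=16451
Scenario B total after 2 periods: 47249
Difference B − A = 47249 − 46170 = 1079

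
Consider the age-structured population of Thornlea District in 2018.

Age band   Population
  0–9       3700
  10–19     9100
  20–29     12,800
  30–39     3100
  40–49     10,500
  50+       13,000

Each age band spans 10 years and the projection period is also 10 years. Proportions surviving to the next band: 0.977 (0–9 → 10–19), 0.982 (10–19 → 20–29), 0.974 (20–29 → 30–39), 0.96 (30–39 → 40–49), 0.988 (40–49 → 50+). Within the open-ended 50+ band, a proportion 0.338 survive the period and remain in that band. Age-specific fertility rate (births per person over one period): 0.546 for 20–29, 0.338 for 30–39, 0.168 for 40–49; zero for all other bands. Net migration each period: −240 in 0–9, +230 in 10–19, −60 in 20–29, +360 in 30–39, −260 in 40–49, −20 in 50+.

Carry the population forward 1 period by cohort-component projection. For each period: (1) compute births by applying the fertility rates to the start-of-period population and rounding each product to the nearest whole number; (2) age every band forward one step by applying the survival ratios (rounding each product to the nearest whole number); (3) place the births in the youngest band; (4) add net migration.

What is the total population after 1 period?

Call the bands 1 to 6, youngest first.
Period 1:
Births: 12800 × 0.546 = 6989 ; 3100 × 0.338 = 1048 ; 10500 × 0.168 = 1764 → total 9801
Band 2: 3700 × 0.977 = 3615
Band 3: 9100 × 0.982 = 8936
Band 4: 12800 × 0.974 = 12467
Band 5: 3100 × 0.96 = 2976
Band 6: 10500 × 0.988 + 13000 × 0.338 = 10374 + 4394 = 14768
Net migration: Band 1 − 240 → 9561; Band 2 + 230 → 3845; Band 3 − 60 → 8876; Band 4 + 360 → 12827; Band 5 − 260 → 2716; Band 6 − 20 → 14748
→ [9561, 3845, 8876, 12827, 2716, 14748]
Total after period 1: 9561 + 3845 + 8876 + 12827 + 2716 + 14748 = 52573

52573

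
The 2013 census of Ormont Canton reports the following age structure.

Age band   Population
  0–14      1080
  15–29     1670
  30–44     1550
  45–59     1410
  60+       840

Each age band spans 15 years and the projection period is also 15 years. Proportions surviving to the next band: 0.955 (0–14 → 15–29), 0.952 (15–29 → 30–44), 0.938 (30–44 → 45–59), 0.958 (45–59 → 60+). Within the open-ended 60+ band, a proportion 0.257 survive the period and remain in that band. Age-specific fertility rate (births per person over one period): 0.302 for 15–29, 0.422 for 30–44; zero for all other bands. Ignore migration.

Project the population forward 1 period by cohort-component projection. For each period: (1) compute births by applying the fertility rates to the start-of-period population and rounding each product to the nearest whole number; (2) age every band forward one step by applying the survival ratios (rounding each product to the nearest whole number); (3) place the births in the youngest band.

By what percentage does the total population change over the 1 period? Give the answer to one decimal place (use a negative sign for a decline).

3.8

Numbering the bands 1..5 from youngest to oldest:
Period 1.
Births: 1670 × 0.302 = 504  |  1550 × 0.422 = 654 — total 1158
Band 2: 1080 × 0.955 = 1031
Band 3: 1670 × 0.952 = 1590
Band 4: 1550 × 0.938 = 1454
Band 5: 1410 × 0.958 + 840 × 0.257 = 1351 + 216 = 1567
End of period: [1158, 1031, 1590, 1454, 1567]
Total: 6550 → 6800; change = 250; percentage change = 3.8%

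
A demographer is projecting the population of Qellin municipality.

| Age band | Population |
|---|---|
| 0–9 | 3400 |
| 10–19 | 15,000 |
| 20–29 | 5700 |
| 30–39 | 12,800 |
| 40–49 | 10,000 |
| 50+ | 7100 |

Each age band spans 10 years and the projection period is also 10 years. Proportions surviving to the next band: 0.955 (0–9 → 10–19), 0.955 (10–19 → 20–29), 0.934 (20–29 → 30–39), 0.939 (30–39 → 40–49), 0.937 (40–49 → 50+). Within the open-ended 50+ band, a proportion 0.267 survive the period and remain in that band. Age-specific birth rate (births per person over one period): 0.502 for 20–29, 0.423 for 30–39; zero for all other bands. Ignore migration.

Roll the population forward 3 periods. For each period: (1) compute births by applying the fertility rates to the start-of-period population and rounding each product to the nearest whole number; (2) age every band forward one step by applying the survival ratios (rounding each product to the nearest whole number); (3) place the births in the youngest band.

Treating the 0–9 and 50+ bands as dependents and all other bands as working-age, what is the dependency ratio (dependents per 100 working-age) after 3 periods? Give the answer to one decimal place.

— Period 1 —
Births: 5700 × 0.502 = 2861  |  12800 × 0.423 = 5414 → total 8275
10–19: 3400 × 0.955 = 3247
20–29: 15000 × 0.955 = 14325
30–39: 5700 × 0.934 = 5324
40–49: 12800 × 0.939 = 12019
50+: 10000 × 0.937 + 7100 × 0.267 = 9370 + 1896 = 11266
→ [8275, 3247, 14325, 5324, 12019, 11266]
— Period 2 —
Births: 14325 × 0.502 = 7191  |  5324 × 0.423 = 2252 → total 9443
10–19: 8275 × 0.955 = 7903
20–29: 3247 × 0.955 = 3101
30–39: 14325 × 0.934 = 13380
40–49: 5324 × 0.939 = 4999
50+: 12019 × 0.937 + 11266 × 0.267 = 11262 + 3008 = 14270
→ [9443, 7903, 3101, 13380, 4999, 14270]
— Period 3 —
Births: 3101 × 0.502 = 1557  |  13380 × 0.423 = 5660 → total 7217
10–19: 9443 × 0.955 = 9018
20–29: 7903 × 0.955 = 7547
30–39: 3101 × 0.934 = 2896
40–49: 13380 × 0.939 = 12564
50+: 4999 × 0.937 + 14270 × 0.267 = 4684 + 3810 = 8494
→ [7217, 9018, 7547, 2896, 12564, 8494]
Dependents (band 0–9 + band 50+) = 7217 + 8494 = 15711; working-age = 32025; ratio = 15711/32025 × 100 = 49.1

49.1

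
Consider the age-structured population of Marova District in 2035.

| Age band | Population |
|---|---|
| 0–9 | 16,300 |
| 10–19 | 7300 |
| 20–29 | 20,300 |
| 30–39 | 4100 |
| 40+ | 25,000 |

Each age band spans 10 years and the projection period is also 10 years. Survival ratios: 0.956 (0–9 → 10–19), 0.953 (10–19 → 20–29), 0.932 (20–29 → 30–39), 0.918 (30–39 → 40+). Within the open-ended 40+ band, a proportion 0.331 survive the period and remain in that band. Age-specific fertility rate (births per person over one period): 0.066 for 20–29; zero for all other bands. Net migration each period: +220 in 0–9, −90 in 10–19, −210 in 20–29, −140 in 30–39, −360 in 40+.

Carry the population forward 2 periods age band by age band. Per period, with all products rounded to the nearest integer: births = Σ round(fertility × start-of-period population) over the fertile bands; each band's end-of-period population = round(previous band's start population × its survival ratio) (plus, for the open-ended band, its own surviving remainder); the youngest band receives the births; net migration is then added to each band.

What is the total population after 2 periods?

After projecting period 1:
Births: 20300 * 0.066 = 1340
10–19: 16300 * 0.956 = 15583
20–29: 7300 * 0.953 = 6957
30–39: 20300 * 0.932 = 18920
40+: 4100 * 0.918 + 25000 * 0.331 = 3764 + 8275 = 12039
Net migration: 0–9 + 220 → 1560; 10–19 − 90 → 15493; 20–29 − 210 → 6747; 30–39 − 140 → 18780; 40+ − 360 → 11679
Giving 1560 / 15493 / 6747 / 18780 / 11679.
After projecting period 2:
Births: 6747 * 0.066 = 445
10–19: 1560 * 0.956 = 1491
20–29: 15493 * 0.953 = 14765
30–39: 6747 * 0.932 = 6288
40+: 18780 * 0.918 + 11679 * 0.331 = 17240 + 3866 = 21106
Net migration: 0–9 + 220 → 665; 10–19 − 90 → 1401; 20–29 − 210 → 14555; 30–39 − 140 → 6148; 40+ − 360 → 20746
Giving 665 / 1401 / 14555 / 6148 / 20746.
Total after period 2: 665 + 1401 + 14555 + 6148 + 20746 = 43515

43515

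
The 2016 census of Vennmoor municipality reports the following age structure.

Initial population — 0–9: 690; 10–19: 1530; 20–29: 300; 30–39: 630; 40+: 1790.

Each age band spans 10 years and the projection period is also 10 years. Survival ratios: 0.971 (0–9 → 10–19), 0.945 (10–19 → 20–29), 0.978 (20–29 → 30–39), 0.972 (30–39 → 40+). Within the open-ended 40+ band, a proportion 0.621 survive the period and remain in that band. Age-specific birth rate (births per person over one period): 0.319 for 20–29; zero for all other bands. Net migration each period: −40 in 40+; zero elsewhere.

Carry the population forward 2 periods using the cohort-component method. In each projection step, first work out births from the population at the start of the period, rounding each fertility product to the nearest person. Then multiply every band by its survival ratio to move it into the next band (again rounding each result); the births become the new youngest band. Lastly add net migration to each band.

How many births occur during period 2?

461

(Bands numbered youngest = 1 to oldest = 5.)
— Period 1 —
Births: 300 * 0.319 = 96
Band 2: 690 * 0.971 = 670
Band 3: 1530 * 0.945 = 1446
Band 4: 300 * 0.978 = 293
Band 5: 630 * 0.972 + 1790 * 0.621 = 612 + 1112 = 1724
Net migration: Band 5 − 40 → 1684
End of period: [96, 670, 1446, 293, 1684]
— Period 2 —
Births: 1446 * 0.319 = 461
Band 2: 96 * 0.971 = 93
Band 3: 670 * 0.945 = 633
Band 4: 1446 * 0.978 = 1414
Band 5: 293 * 0.972 + 1684 * 0.621 = 285 + 1046 = 1331
Net migration: Band 5 − 40 → 1291
End of period: [461, 93, 633, 1414, 1291]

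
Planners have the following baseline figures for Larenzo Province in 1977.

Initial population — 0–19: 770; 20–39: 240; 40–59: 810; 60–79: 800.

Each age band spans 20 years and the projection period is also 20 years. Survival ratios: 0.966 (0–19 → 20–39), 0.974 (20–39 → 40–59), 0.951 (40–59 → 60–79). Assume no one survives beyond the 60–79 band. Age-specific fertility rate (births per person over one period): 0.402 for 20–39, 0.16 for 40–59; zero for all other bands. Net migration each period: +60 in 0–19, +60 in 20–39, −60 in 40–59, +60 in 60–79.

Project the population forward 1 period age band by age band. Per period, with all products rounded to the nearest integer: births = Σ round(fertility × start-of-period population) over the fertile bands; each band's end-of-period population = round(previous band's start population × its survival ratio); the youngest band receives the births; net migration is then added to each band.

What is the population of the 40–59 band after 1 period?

Call the bands 1 to 4, youngest first.
After projecting period 1:
Births: 240 * 0.402 = 96  |  810 * 0.16 = 130 → total 226
Band 2: 770 * 0.966 = 744
Band 3: 240 * 0.974 = 234
Band 4: 810 * 0.951 = 770
Net migration: Band 1 + 60 → 286; Band 2 + 60 → 804; Band 3 − 60 → 174; Band 4 + 60 → 830
Population now: 0–19=286, 20–39=804, 40–59=174, 60–79=830

174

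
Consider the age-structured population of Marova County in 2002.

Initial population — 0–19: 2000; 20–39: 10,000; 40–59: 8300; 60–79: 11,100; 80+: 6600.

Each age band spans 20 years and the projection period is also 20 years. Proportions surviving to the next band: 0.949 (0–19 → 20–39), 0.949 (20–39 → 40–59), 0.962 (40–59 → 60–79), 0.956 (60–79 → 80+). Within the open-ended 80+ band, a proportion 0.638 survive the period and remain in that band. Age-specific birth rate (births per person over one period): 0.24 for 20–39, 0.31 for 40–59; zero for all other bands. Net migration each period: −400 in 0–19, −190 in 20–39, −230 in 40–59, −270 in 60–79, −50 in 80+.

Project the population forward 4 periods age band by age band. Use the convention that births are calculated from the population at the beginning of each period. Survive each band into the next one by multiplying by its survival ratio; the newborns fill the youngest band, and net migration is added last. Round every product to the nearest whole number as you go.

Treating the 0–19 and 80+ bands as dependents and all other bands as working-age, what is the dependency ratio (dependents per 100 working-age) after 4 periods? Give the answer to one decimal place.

229.6

— Period 1 —
Births: 10000 × 0.24 = 2400, 8300 × 0.31 = 2573 — total 4973
20–39: 2000 × 0.949 = 1898
40–59: 10000 × 0.949 = 9490
60–79: 8300 × 0.962 = 7985
80+: 11100 × 0.956 + 6600 × 0.638 = 10612 + 4211 = 14823
Net migration: 0–19 − 400 → 4573; 20–39 − 190 → 1708; 40–59 − 230 → 9260; 60–79 − 270 → 7715; 80+ − 50 → 14773
→ [4573, 1708, 9260, 7715, 14773]
— Period 2 —
Births: 1708 × 0.24 = 410, 9260 × 0.31 = 2871 — total 3281
20–39: 4573 × 0.949 = 4340
40–59: 1708 × 0.949 = 1621
60–79: 9260 × 0.962 = 8908
80+: 7715 × 0.956 + 14773 × 0.638 = 7376 + 9425 = 16801
Net migration: 0–19 − 400 → 2881; 20–39 − 190 → 4150; 40–59 − 230 → 1391; 60–79 − 270 → 8638; 80+ − 50 → 16751
→ [2881, 4150, 1391, 8638, 16751]
— Period 3 —
Births: 4150 × 0.24 = 996, 1391 × 0.31 = 431 — total 1427
20–39: 2881 × 0.949 = 2734
40–59: 4150 × 0.949 = 3938
60–79: 1391 × 0.962 = 1338
80+: 8638 × 0.956 + 16751 × 0.638 = 8258 + 10687 = 18945
Net migration: 0–19 − 400 → 1027; 20–39 − 190 → 2544; 40–59 − 230 → 3708; 60–79 − 270 → 1068; 80+ − 50 → 18895
→ [1027, 2544, 3708, 1068, 18895]
— Period 4 —
Births: 2544 × 0.24 = 611, 3708 × 0.31 = 1149 — total 1760
20–39: 1027 × 0.949 = 975
40–59: 2544 × 0.949 = 2414
60–79: 3708 × 0.962 = 3567
80+: 1068 × 0.956 + 18895 × 0.638 = 1021 + 12055 = 13076
Net migration: 0–19 − 400 → 1360; 20–39 − 190 → 785; 40–59 − 230 → 2184; 60–79 − 270 → 3297; 80+ − 50 → 13026
→ [1360, 785, 2184, 3297, 13026]
Dependents (band 0–19 + band 80+) = 1360 + 13026 = 14386; working-age = 6266; ratio = 14386/6266 × 100 = 229.6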